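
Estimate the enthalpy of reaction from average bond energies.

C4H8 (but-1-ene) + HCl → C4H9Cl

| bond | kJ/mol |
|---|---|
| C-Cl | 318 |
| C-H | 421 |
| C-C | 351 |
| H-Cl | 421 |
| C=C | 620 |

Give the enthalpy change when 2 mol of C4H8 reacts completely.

ΔH = −98 kJ

Bonds broken (reactants):
  C-C: 2 × 351 = 702
  C-H: 8 × 421 = 3368
  C=C: 1 × 620 = 620
  H-Cl: 1 × 421 = 421
  Σ(broken) = 5111 kJ
Bonds formed (products):
  C-C: 3 × 351 = 1053
  C-Cl: 1 × 318 = 318
  C-H: 9 × 421 = 3789
  Σ(formed) = 5160 kJ
ΔH = Σ(broken) − Σ(formed) = 5111 − 5160 = −49 kJ
For 2× the reaction as written: 2 × (−49) = −98 kJ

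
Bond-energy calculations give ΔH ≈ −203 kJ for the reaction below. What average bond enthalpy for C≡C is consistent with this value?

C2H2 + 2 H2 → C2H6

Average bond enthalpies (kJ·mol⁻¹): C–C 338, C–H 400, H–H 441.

D(C≡C) ≈ 853 kJ/mol

Let D be the C≡C bond energy.
Σ(broken) = 1×D + 2×400 + 2×441 = 1682 + D
Σ(formed) = 1×338 + 6×400 = 2738
ΔH = Σ(broken) − Σ(formed) = (1682 + D) − (2738) = −1056 + D
Setting this equal to −203 kJ gives D = 853 kJ/mol.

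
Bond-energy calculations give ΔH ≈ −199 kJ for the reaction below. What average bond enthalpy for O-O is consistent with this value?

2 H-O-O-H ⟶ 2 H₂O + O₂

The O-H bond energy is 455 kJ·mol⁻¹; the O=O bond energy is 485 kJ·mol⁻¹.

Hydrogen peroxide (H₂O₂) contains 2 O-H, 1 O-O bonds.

Let D be the O-O bond energy.
Σ(broken) = 4×455 + 2×D = 1820 + 2D
Σ(formed) = 4×455 + 1×485 = 2305
ΔH = Σ(broken) − Σ(formed) = (1820 + 2D) − (2305) = −485 + 2D
Setting this equal to −199 kJ gives 2D = 286, so D = 143 kJ/mol.

D(O-O) ≈ 143 kJ/mol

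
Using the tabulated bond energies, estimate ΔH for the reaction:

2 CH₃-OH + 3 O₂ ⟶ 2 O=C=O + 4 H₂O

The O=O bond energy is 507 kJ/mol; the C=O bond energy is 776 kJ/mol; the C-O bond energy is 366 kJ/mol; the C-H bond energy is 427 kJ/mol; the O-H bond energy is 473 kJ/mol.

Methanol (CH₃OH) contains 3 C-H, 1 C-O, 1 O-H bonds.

ΔH ≈ −1127 kJ

Bonds broken (reactants):
  C-H: 6 × 427 = 2562
  C-O: 2 × 366 = 732
  O-H: 2 × 473 = 946
  O=O: 3 × 507 = 1521
  Σ(broken) = 5761 kJ
Bonds formed (products):
  C=O: 4 × 776 = 3104
  O-H: 8 × 473 = 3784
  Σ(formed) = 6888 kJ
ΔH = Σ(broken) − Σ(formed) = 5761 − 6888 = −1127 kJ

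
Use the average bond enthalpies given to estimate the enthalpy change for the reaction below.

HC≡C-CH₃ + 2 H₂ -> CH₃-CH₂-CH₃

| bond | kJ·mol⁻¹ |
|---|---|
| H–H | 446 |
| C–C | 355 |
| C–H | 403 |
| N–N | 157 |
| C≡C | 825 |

Bonds broken (reactants):
  C≡C: 1 × 825 = 825
  C–C: 1 × 355 = 355
  C–H: 4 × 403 = 1612
  H–H: 2 × 446 = 892
  Σ(broken) = 3684 kJ
Bonds formed (products):
  C–C: 2 × 355 = 710
  C–H: 8 × 403 = 3224
  Σ(formed) = 3934 kJ
ΔH = Σ(broken) − Σ(formed) = 3684 − 3934 = −250 kJ

ΔH ≈ −250 kJ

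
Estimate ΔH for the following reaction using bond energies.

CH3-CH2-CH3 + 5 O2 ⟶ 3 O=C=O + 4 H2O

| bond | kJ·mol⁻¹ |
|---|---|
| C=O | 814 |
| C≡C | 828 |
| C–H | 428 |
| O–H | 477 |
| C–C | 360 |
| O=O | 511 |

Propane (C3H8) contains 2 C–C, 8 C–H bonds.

ΔH ≈ −2001 kJ

Bonds broken (reactants):
  C–C: 2 × 360 = 720
  C–H: 8 × 428 = 3424
  O=O: 5 × 511 = 2555
  Σ(broken) = 6699 kJ
Bonds formed (products):
  C=O: 6 × 814 = 4884
  O–H: 8 × 477 = 3816
  Σ(formed) = 8700 kJ
ΔH = Σ(broken) − Σ(formed) = 6699 − 8700 = −2001 kJ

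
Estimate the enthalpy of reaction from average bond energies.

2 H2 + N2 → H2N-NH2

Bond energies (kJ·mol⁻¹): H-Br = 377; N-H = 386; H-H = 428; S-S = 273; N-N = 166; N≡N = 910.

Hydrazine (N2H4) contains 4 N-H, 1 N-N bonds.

ΔH ≈ +56 kJ

Bonds broken (reactants):
  H-H: 2 × 428 = 856
  N≡N: 1 × 910 = 910
  Σ(broken) = 1766 kJ
Bonds formed (products):
  N-H: 4 × 386 = 1544
  N-N: 1 × 166 = 166
  Σ(formed) = 1710 kJ
ΔH = Σ(broken) − Σ(formed) = 1766 − 1710 = +56 kJ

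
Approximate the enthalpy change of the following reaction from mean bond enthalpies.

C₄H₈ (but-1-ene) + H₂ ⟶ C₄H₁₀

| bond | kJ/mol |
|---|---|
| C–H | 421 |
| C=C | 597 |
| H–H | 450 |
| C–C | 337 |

ΔH ≈ −132 kJ

Bonds broken (reactants):
  C–C: 2 × 337 = 674
  C–H: 8 × 421 = 3368
  C=C: 1 × 597 = 597
  H–H: 1 × 450 = 450
  Σ(broken) = 5089 kJ
Bonds formed (products):
  C–C: 3 × 337 = 1011
  C–H: 10 × 421 = 4210
  Σ(formed) = 5221 kJ
ΔH = Σ(broken) − Σ(formed) = 5089 − 5221 = −132 kJ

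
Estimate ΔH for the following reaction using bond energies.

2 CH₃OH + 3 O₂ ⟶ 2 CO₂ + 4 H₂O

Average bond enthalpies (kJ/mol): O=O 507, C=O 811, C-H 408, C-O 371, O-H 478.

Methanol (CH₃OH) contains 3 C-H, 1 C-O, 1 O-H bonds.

ΔH ≈ −1401 kJ

Bonds broken (reactants):
  C-H: 6 × 408 = 2448
  C-O: 2 × 371 = 742
  O-H: 2 × 478 = 956
  O=O: 3 × 507 = 1521
  Σ(broken) = 5667 kJ
Bonds formed (products):
  C=O: 4 × 811 = 3244
  O-H: 8 × 478 = 3824
  Σ(formed) = 7068 kJ
ΔH = Σ(broken) − Σ(formed) = 5667 − 7068 = −1401 kJ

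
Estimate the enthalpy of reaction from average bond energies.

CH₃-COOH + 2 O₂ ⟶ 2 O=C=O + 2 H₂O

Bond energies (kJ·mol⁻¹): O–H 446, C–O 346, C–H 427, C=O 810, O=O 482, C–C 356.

ΔH ≈ −821 kJ

Bonds broken (reactants):
  C–C: 1 × 356 = 356
  C–H: 3 × 427 = 1281
  C–O: 1 × 346 = 346
  C=O: 1 × 810 = 810
  O–H: 1 × 446 = 446
  O=O: 2 × 482 = 964
  Σ(broken) = 4203 kJ
Bonds formed (products):
  C=O: 4 × 810 = 3240
  O–H: 4 × 446 = 1784
  Σ(formed) = 5024 kJ
ΔH = Σ(broken) − Σ(formed) = 4203 − 5024 = −821 kJ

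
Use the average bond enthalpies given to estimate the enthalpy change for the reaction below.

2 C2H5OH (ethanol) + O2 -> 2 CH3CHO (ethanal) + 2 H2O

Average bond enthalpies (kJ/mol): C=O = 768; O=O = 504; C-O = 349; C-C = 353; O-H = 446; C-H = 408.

Bonds broken (reactants):
  C-C: 2 × 353 = 706
  C-H: 10 × 408 = 4080
  C-O: 2 × 349 = 698
  O-H: 2 × 446 = 892
  O=O: 1 × 504 = 504
  Σ(broken) = 6880 kJ
Bonds formed (products):
  C-C: 2 × 353 = 706
  C-H: 8 × 408 = 3264
  C=O: 2 × 768 = 1536
  O-H: 4 × 446 = 1784
  Σ(formed) = 7290 kJ
ΔH = Σ(broken) − Σ(formed) = 6880 − 7290 = −410 kJ

ΔH ≈ −410 kJ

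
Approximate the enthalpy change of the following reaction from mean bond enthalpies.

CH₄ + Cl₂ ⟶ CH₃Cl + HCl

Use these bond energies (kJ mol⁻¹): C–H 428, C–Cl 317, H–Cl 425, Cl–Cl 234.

ΔH ≈ −80 kJ

Bonds broken (reactants):
  C–H: 4 × 428 = 1712
  Cl–Cl: 1 × 234 = 234
  Σ(broken) = 1946 kJ
Bonds formed (products):
  C–Cl: 1 × 317 = 317
  C–H: 3 × 428 = 1284
  H–Cl: 1 × 425 = 425
  Σ(formed) = 2026 kJ
ΔH = Σ(broken) − Σ(formed) = 1946 − 2026 = −80 kJ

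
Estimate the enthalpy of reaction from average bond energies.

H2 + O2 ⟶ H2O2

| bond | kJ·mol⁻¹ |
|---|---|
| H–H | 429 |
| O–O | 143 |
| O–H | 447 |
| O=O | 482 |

Bonds broken (reactants):
  H–H: 1 × 429 = 429
  O=O: 1 × 482 = 482
  Σ(broken) = 911 kJ
Bonds formed (products):
  O–H: 2 × 447 = 894
  O–O: 1 × 143 = 143
  Σ(formed) = 1037 kJ
ΔH = Σ(broken) − Σ(formed) = 911 − 1037 = −126 kJ

ΔH ≈ −126 kJ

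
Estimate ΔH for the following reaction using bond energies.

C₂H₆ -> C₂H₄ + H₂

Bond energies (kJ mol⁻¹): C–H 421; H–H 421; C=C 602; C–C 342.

ΔH ≈ +161 kJ

Bonds broken (reactants):
  C–C: 1 × 342 = 342
  C–H: 6 × 421 = 2526
  Σ(broken) = 2868 kJ
Bonds formed (products):
  C–H: 4 × 421 = 1684
  C=C: 1 × 602 = 602
  H–H: 1 × 421 = 421
  Σ(formed) = 2707 kJ
ΔH = Σ(broken) − Σ(formed) = 2868 − 2707 = +161 kJ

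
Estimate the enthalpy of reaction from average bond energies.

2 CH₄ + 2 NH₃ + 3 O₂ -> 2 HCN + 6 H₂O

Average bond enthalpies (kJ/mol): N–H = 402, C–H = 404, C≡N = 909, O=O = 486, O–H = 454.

Bonds broken (reactants):
  C–H: 8 × 404 = 3232
  N–H: 6 × 402 = 2412
  O=O: 3 × 486 = 1458
  Σ(broken) = 7102 kJ
Bonds formed (products):
  C≡N: 2 × 909 = 1818
  C–H: 2 × 404 = 808
  O–H: 12 × 454 = 5448
  Σ(formed) = 8074 kJ
ΔH = Σ(broken) − Σ(formed) = 7102 − 8074 = −972 kJ

ΔH ≈ −972 kJ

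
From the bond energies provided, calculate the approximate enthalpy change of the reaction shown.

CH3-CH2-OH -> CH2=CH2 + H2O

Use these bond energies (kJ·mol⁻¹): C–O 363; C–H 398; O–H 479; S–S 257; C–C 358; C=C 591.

Bonds broken (reactants):
  C–C: 1 × 358 = 358
  C–H: 5 × 398 = 1990
  C–O: 1 × 363 = 363
  O–H: 1 × 479 = 479
  Σ(broken) = 3190 kJ
Bonds formed (products):
  C–H: 4 × 398 = 1592
  C=C: 1 × 591 = 591
  O–H: 2 × 479 = 958
  Σ(formed) = 3141 kJ
ΔH = Σ(broken) − Σ(formed) = 3190 − 3141 = +49 kJ

ΔH ≈ +49 kJ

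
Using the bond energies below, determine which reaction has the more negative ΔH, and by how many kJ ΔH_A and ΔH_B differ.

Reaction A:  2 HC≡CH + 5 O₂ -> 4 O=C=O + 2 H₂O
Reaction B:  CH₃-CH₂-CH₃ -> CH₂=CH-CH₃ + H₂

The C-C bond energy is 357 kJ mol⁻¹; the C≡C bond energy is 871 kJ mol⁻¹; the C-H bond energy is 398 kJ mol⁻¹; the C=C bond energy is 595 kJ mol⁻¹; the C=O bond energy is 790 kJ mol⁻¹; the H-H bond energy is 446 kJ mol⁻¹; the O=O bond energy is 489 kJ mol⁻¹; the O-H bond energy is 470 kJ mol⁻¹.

Reaction A:
  Bonds broken (reactants):
    C≡C: 2 × 871 = 1742
    C-H: 4 × 398 = 1592
    O=O: 5 × 489 = 2445
    Σ(broken) = 5779 kJ
  Bonds formed (products):
    C=O: 8 × 790 = 6320
    O-H: 4 × 470 = 1880
    Σ(formed) = 8200 kJ
  ΔH_A = 5779 − 8200 = −2421 kJ
Reaction B:
  Bonds broken (reactants):
    C-C: 2 × 357 = 714
    C-H: 8 × 398 = 3184
    Σ(broken) = 3898 kJ
  Bonds formed (products):
    C-C: 1 × 357 = 357
    C-H: 6 × 398 = 2388
    C=C: 1 × 595 = 595
    H-H: 1 × 446 = 446
    Σ(formed) = 3786 kJ
  ΔH_B = 3898 − 3786 = +112 kJ
ΔH_A − ΔH_B = −2533 kJ, so reaction A has the more negative ΔH; |ΔH_A − ΔH_B| = 2533 kJ.

Reaction A, by 2533 kJ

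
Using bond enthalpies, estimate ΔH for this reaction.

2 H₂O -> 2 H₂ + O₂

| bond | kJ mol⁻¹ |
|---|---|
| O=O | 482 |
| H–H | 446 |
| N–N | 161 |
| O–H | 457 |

Bonds broken (reactants):
  O–H: 4 × 457 = 1828
  Σ(broken) = 1828 kJ
Bonds formed (products):
  H–H: 2 × 446 = 892
  O=O: 1 × 482 = 482
  Σ(formed) = 1374 kJ
ΔH = Σ(broken) − Σ(formed) = 1828 − 1374 = +454 kJ

ΔH ≈ +454 kJ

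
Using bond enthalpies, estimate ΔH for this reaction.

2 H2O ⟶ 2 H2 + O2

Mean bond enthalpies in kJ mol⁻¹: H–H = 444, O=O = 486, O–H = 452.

Bonds broken (reactants):
  O–H: 4 × 452 = 1808
  Σ(broken) = 1808 kJ
Bonds formed (products):
  H–H: 2 × 444 = 888
  O=O: 1 × 486 = 486
  Σ(formed) = 1374 kJ
ΔH = Σ(broken) − Σ(formed) = 1808 − 1374 = +434 kJ

ΔH ≈ +434 kJ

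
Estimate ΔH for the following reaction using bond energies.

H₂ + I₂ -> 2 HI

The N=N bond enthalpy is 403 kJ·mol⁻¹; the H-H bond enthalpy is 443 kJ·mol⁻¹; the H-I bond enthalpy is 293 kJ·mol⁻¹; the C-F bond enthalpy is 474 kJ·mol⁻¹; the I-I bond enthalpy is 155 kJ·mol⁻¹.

Bonds broken (reactants):
  H-H: 1 × 443 = 443
  I-I: 1 × 155 = 155
  Σ(broken) = 598 kJ
Bonds formed (products):
  H-I: 2 × 293 = 586
  Σ(formed) = 586 kJ
ΔH = Σ(broken) − Σ(formed) = 598 − 586 = +12 kJ

ΔH ≈ +12 kJ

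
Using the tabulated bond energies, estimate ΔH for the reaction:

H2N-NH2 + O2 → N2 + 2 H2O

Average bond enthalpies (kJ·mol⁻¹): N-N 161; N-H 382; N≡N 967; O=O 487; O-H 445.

ΔH ≈ −571 kJ

Bonds broken (reactants):
  N-H: 4 × 382 = 1528
  N-N: 1 × 161 = 161
  O=O: 1 × 487 = 487
  Σ(broken) = 2176 kJ
Bonds formed (products):
  N≡N: 1 × 967 = 967
  O-H: 4 × 445 = 1780
  Σ(formed) = 2747 kJ
ΔH = Σ(broken) − Σ(formed) = 2176 − 2747 = −571 kJ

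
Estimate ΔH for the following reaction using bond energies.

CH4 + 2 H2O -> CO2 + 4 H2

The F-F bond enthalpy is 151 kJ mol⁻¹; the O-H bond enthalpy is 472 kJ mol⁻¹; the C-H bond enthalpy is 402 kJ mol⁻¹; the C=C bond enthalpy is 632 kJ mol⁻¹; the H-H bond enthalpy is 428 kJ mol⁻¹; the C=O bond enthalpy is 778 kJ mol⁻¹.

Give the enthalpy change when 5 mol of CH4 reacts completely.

Bonds broken (reactants):
  C-H: 4 × 402 = 1608
  O-H: 4 × 472 = 1888
  Σ(broken) = 3496 kJ
Bonds formed (products):
  C=O: 2 × 778 = 1556
  H-H: 4 × 428 = 1712
  Σ(formed) = 3268 kJ
ΔH = Σ(broken) − Σ(formed) = 3496 − 3268 = +228 kJ
For 5× the reaction as written: 5 × (+228) = +1140 kJ

ΔH = +1140 kJ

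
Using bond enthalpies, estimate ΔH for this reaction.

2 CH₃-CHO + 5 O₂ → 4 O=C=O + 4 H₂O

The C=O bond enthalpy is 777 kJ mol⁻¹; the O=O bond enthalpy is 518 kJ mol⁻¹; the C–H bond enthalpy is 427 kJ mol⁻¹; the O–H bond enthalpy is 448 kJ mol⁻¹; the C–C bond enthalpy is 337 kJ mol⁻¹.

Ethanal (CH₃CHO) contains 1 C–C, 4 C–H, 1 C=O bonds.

Bonds broken (reactants):
  C–C: 2 × 337 = 674
  C–H: 8 × 427 = 3416
  C=O: 2 × 777 = 1554
  O=O: 5 × 518 = 2590
  Σ(broken) = 8234 kJ
Bonds formed (products):
  C=O: 8 × 777 = 6216
  O–H: 8 × 448 = 3584
  Σ(formed) = 9800 kJ
ΔH = Σ(broken) − Σ(formed) = 8234 − 9800 = −1566 kJ

ΔH ≈ −1566 kJ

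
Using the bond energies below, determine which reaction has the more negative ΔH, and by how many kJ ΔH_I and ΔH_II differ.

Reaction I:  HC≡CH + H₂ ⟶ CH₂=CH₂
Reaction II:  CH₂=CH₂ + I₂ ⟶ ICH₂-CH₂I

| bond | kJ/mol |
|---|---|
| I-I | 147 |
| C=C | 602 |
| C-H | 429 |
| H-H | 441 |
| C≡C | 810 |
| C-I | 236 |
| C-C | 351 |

Reaction I:
  Bonds broken (reactants):
    C≡C: 1 × 810 = 810
    C-H: 2 × 429 = 858
    H-H: 1 × 441 = 441
    Σ(broken) = 2109 kJ
  Bonds formed (products):
    C-H: 4 × 429 = 1716
    C=C: 1 × 602 = 602
    Σ(formed) = 2318 kJ
  ΔH_I = 2109 − 2318 = −209 kJ
Reaction II:
  Bonds broken (reactants):
    C-H: 4 × 429 = 1716
    C=C: 1 × 602 = 602
    I-I: 1 × 147 = 147
    Σ(broken) = 2465 kJ
  Bonds formed (products):
    C-C: 1 × 351 = 351
    C-H: 4 × 429 = 1716
    C-I: 2 × 236 = 472
    Σ(formed) = 2539 kJ
  ΔH_II = 2465 − 2539 = −74 kJ
ΔH_I − ΔH_II = −135 kJ, so reaction I has the more negative ΔH; |ΔH_I − ΔH_II| = 135 kJ.

Reaction I, by 135 kJ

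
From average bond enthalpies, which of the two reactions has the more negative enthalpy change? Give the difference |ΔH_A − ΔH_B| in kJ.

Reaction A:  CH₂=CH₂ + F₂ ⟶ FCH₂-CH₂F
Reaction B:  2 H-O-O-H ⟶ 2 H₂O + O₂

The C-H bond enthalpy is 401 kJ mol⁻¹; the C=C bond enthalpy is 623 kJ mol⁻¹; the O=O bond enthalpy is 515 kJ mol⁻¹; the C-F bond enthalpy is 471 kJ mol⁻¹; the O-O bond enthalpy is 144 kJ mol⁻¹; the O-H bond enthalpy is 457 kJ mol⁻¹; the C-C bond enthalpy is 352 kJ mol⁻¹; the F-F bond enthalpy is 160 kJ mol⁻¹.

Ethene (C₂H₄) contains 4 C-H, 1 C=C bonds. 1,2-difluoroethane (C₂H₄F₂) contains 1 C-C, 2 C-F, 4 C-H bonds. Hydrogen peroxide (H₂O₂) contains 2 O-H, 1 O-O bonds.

Reaction A, by 284 kJ

Reaction A:
  Bonds broken (reactants):
    C-H: 4 × 401 = 1604
    C=C: 1 × 623 = 623
    F-F: 1 × 160 = 160
    Σ(broken) = 2387 kJ
  Bonds formed (products):
    C-C: 1 × 352 = 352
    C-F: 2 × 471 = 942
    C-H: 4 × 401 = 1604
    Σ(formed) = 2898 kJ
  ΔH_A = 2387 − 2898 = −511 kJ
Reaction B:
  Bonds broken (reactants):
    O-H: 4 × 457 = 1828
    O-O: 2 × 144 = 288
    Σ(broken) = 2116 kJ
  Bonds formed (products):
    O-H: 4 × 457 = 1828
    O=O: 1 × 515 = 515
    Σ(formed) = 2343 kJ
  ΔH_B = 2116 − 2343 = −227 kJ
ΔH_A − ΔH_B = −284 kJ, so reaction A has the more negative ΔH; |ΔH_A − ΔH_B| = 284 kJ.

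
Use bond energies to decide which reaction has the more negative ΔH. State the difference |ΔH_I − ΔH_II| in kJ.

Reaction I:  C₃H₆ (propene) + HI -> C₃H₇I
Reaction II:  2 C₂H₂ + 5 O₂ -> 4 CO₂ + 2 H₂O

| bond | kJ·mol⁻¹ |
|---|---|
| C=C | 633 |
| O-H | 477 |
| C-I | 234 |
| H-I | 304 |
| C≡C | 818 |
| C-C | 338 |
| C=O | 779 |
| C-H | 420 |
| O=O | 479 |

Reaction I:
  Bonds broken (reactants):
    C-C: 1 × 338 = 338
    C-H: 6 × 420 = 2520
    C=C: 1 × 633 = 633
    H-I: 1 × 304 = 304
    Σ(broken) = 3795 kJ
  Bonds formed (products):
    C-C: 2 × 338 = 676
    C-H: 7 × 420 = 2940
    C-I: 1 × 234 = 234
    Σ(formed) = 3850 kJ
  ΔH_I = 3795 − 3850 = −55 kJ
Reaction II:
  Bonds broken (reactants):
    C≡C: 2 × 818 = 1636
    C-H: 4 × 420 = 1680
    O=O: 5 × 479 = 2395
    Σ(broken) = 5711 kJ
  Bonds formed (products):
    C=O: 8 × 779 = 6232
    O-H: 4 × 477 = 1908
    Σ(formed) = 8140 kJ
  ΔH_II = 5711 − 8140 = −2429 kJ
ΔH_I − ΔH_II = +2374 kJ, so reaction II has the more negative ΔH; |ΔH_I − ΔH_II| = 2374 kJ.

Reaction II, by 2374 kJ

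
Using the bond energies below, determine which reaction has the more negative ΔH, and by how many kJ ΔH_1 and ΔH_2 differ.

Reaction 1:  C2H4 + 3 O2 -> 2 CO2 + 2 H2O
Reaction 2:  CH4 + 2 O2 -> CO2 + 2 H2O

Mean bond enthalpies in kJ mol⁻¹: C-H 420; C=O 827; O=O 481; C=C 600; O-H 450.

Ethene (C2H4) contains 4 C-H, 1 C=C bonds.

Reaction 1:
  Bonds broken (reactants):
    C-H: 4 × 420 = 1680
    C=C: 1 × 600 = 600
    O=O: 3 × 481 = 1443
    Σ(broken) = 3723 kJ
  Bonds formed (products):
    C=O: 4 × 827 = 3308
    O-H: 4 × 450 = 1800
    Σ(formed) = 5108 kJ
  ΔH_1 = 3723 − 5108 = −1385 kJ
Reaction 2:
  Bonds broken (reactants):
    C-H: 4 × 420 = 1680
    O=O: 2 × 481 = 962
    Σ(broken) = 2642 kJ
  Bonds formed (products):
    C=O: 2 × 827 = 1654
    O-H: 4 × 450 = 1800
    Σ(formed) = 3454 kJ
  ΔH_2 = 2642 − 3454 = −812 kJ
ΔH_1 − ΔH_2 = −573 kJ, so reaction 1 has the more negative ΔH; |ΔH_1 − ΔH_2| = 573 kJ.

Reaction 1, by 573 kJ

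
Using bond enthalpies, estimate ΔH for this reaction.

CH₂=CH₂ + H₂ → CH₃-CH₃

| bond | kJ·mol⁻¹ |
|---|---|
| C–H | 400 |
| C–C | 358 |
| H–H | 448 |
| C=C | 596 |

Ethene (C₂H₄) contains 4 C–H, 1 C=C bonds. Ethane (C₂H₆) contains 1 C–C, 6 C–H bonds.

Bonds broken (reactants):
  C–H: 4 × 400 = 1600
  C=C: 1 × 596 = 596
  H–H: 1 × 448 = 448
  Σ(broken) = 2644 kJ
Bonds formed (products):
  C–C: 1 × 358 = 358
  C–H: 6 × 400 = 2400
  Σ(formed) = 2758 kJ
ΔH = Σ(broken) − Σ(formed) = 2644 − 2758 = −114 kJ

ΔH ≈ −114 kJ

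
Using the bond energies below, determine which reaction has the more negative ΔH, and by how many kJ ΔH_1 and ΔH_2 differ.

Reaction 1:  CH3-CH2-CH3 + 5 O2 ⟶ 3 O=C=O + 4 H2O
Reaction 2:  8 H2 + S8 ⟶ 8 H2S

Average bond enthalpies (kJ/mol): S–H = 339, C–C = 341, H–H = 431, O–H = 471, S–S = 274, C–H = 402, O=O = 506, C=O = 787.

Reaction 1, by 2278 kJ

Reaction 1:
  Bonds broken (reactants):
    C–C: 2 × 341 = 682
    C–H: 8 × 402 = 3216
    O=O: 5 × 506 = 2530
    Σ(broken) = 6428 kJ
  Bonds formed (products):
    C=O: 6 × 787 = 4722
    O–H: 8 × 471 = 3768
    Σ(formed) = 8490 kJ
  ΔH_1 = 6428 − 8490 = −2062 kJ
Reaction 2:
  Bonds broken (reactants):
    H–H: 8 × 431 = 3448
    S–S: 8 × 274 = 2192
    Σ(broken) = 5640 kJ
  Bonds formed (products):
    S–H: 16 × 339 = 5424
    Σ(formed) = 5424 kJ
  ΔH_2 = 5640 − 5424 = +216 kJ
ΔH_1 − ΔH_2 = −2278 kJ, so reaction 1 has the more negative ΔH; |ΔH_1 − ΔH_2| = 2278 kJ.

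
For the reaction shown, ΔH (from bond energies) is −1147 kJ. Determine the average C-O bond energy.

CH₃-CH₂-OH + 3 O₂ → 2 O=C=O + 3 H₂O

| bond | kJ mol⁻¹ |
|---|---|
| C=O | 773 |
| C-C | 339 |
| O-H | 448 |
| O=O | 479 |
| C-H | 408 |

D(C-O) ≈ 369 kJ/mol

Let D be the C-O bond energy.
Σ(broken) = 1×339 + 5×408 + 1×D + 1×448 + 3×479 = 4264 + D
Σ(formed) = 4×773 + 6×448 = 5780
ΔH = Σ(broken) − Σ(formed) = (4264 + D) − (5780) = −1516 + D
Setting this equal to −1147 kJ gives D = 369 kJ/mol.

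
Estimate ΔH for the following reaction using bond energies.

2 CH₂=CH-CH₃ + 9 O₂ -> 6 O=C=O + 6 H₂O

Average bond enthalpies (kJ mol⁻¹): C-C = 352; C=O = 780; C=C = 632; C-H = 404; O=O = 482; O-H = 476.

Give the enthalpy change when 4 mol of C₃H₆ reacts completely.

Bonds broken (reactants):
  C-C: 2 × 352 = 704
  C-H: 12 × 404 = 4848
  C=C: 2 × 632 = 1264
  O=O: 9 × 482 = 4338
  Σ(broken) = 11154 kJ
Bonds formed (products):
  C=O: 12 × 780 = 9360
  O-H: 12 × 476 = 5712
  Σ(formed) = 15072 kJ
ΔH = Σ(broken) − Σ(formed) = 11154 − 15072 = −3918 kJ
For 2× the reaction as written: 2 × (−3918) = −7836 kJ

ΔH = −7836 kJ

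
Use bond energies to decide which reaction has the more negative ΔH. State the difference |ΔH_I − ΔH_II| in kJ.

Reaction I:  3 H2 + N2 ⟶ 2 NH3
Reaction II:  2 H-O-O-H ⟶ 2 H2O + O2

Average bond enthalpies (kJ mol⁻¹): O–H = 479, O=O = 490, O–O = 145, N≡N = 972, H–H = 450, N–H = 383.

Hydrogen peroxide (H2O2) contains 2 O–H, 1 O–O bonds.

Reaction I:
  Bonds broken (reactants):
    H–H: 3 × 450 = 1350
    N≡N: 1 × 972 = 972
    Σ(broken) = 2322 kJ
  Bonds formed (products):
    N–H: 6 × 383 = 2298
    Σ(formed) = 2298 kJ
  ΔH_I = 2322 − 2298 = +24 kJ
Reaction II:
  Bonds broken (reactants):
    O–H: 4 × 479 = 1916
    O–O: 2 × 145 = 290
    Σ(broken) = 2206 kJ
  Bonds formed (products):
    O–H: 4 × 479 = 1916
    O=O: 1 × 490 = 490
    Σ(formed) = 2406 kJ
  ΔH_II = 2206 − 2406 = −200 kJ
ΔH_I − ΔH_II = +224 kJ, so reaction II has the more negative ΔH; |ΔH_I − ΔH_II| = 224 kJ.

Reaction II, by 224 kJ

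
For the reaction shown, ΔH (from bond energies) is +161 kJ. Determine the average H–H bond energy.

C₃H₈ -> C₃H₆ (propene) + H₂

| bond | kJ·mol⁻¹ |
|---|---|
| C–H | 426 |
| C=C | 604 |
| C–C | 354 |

D(H–H) ≈ 441 kJ/mol

Let D be the H–H bond energy.
Σ(broken) = 2×354 + 8×426 = 4116
Σ(formed) = 1×354 + 6×426 + 1×604 + 1×D = 3514 + D
ΔH = Σ(broken) − Σ(formed) = (4116) − (3514 + D) = +602 − D
Setting this equal to +161 kJ gives D = 441 kJ/mol.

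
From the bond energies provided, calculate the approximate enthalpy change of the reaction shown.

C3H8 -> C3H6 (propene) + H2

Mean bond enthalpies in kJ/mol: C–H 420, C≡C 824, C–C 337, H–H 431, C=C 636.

ΔH ≈ +110 kJ

Bonds broken (reactants):
  C–C: 2 × 337 = 674
  C–H: 8 × 420 = 3360
  Σ(broken) = 4034 kJ
Bonds formed (products):
  C–C: 1 × 337 = 337
  C–H: 6 × 420 = 2520
  C=C: 1 × 636 = 636
  H–H: 1 × 431 = 431
  Σ(formed) = 3924 kJ
ΔH = Σ(broken) − Σ(formed) = 4034 − 3924 = +110 kJ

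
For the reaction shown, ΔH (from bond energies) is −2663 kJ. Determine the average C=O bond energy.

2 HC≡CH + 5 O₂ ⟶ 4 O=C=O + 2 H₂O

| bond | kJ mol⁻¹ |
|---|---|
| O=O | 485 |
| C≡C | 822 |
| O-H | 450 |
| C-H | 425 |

Let D be the C=O bond energy.
Σ(broken) = 2×822 + 4×425 + 5×485 = 5769
Σ(formed) = 8×D + 4×450 = 1800 + 8D
ΔH = Σ(broken) − Σ(formed) = (5769) − (1800 + 8D) = +3969 − 8D
Setting this equal to −2663 kJ gives 8D = 6632, so D = 829 kJ/mol.

D(C=O) ≈ 829 kJ/mol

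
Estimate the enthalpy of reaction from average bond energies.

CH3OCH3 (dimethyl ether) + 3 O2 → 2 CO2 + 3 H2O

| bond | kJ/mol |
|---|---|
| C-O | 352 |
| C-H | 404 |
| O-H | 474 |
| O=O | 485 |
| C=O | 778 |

Bonds broken (reactants):
  C-H: 6 × 404 = 2424
  C-O: 2 × 352 = 704
  O=O: 3 × 485 = 1455
  Σ(broken) = 4583 kJ
Bonds formed (products):
  C=O: 4 × 778 = 3112
  O-H: 6 × 474 = 2844
  Σ(formed) = 5956 kJ
ΔH = Σ(broken) − Σ(formed) = 4583 − 5956 = −1373 kJ

ΔH ≈ −1373 kJ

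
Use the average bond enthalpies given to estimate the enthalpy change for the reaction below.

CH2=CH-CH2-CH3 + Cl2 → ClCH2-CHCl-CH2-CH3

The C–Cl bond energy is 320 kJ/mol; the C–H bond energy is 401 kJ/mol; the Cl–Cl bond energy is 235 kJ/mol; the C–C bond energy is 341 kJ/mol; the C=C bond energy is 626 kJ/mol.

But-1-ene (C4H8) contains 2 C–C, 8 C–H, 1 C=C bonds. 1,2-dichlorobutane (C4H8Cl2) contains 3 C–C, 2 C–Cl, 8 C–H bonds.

ΔH ≈ −120 kJ

Bonds broken (reactants):
  C–C: 2 × 341 = 682
  C–H: 8 × 401 = 3208
  C=C: 1 × 626 = 626
  Cl–Cl: 1 × 235 = 235
  Σ(broken) = 4751 kJ
Bonds formed (products):
  C–C: 3 × 341 = 1023
  C–Cl: 2 × 320 = 640
  C–H: 8 × 401 = 3208
  Σ(formed) = 4871 kJ
ΔH = Σ(broken) − Σ(formed) = 4751 − 4871 = −120 kJ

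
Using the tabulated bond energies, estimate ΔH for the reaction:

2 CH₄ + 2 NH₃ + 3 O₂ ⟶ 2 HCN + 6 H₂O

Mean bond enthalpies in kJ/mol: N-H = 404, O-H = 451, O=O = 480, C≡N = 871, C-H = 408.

Bonds broken (reactants):
  C-H: 8 × 408 = 3264
  N-H: 6 × 404 = 2424
  O=O: 3 × 480 = 1440
  Σ(broken) = 7128 kJ
Bonds formed (products):
  C≡N: 2 × 871 = 1742
  C-H: 2 × 408 = 816
  O-H: 12 × 451 = 5412
  Σ(formed) = 7970 kJ
ΔH = Σ(broken) − Σ(formed) = 7128 − 7970 = −842 kJ

ΔH ≈ −842 kJ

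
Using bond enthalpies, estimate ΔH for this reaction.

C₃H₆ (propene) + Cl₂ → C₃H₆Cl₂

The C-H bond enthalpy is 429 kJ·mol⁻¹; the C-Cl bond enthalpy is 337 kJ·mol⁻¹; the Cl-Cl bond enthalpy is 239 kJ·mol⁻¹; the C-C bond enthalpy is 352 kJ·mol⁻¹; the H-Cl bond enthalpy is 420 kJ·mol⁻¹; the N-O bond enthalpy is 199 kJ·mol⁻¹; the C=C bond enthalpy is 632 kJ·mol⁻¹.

ΔH ≈ −155 kJ

Bonds broken (reactants):
  C-C: 1 × 352 = 352
  C-H: 6 × 429 = 2574
  C=C: 1 × 632 = 632
  Cl-Cl: 1 × 239 = 239
  Σ(broken) = 3797 kJ
Bonds formed (products):
  C-C: 2 × 352 = 704
  C-Cl: 2 × 337 = 674
  C-H: 6 × 429 = 2574
  Σ(formed) = 3952 kJ
ΔH = Σ(broken) − Σ(formed) = 3797 − 3952 = −155 kJ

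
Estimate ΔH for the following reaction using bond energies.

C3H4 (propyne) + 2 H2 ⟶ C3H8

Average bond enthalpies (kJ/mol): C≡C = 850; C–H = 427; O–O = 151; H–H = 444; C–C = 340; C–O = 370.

Bonds broken (reactants):
  C≡C: 1 × 850 = 850
  C–C: 1 × 340 = 340
  C–H: 4 × 427 = 1708
  H–H: 2 × 444 = 888
  Σ(broken) = 3786 kJ
Bonds formed (products):
  C–C: 2 × 340 = 680
  C–H: 8 × 427 = 3416
  Σ(formed) = 4096 kJ
ΔH = Σ(broken) − Σ(formed) = 3786 − 4096 = −310 kJ

ΔH ≈ −310 kJ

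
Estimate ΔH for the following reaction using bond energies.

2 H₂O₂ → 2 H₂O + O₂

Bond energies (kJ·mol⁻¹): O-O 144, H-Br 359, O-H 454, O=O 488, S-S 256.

ΔH ≈ −200 kJ

Bonds broken (reactants):
  O-H: 4 × 454 = 1816
  O-O: 2 × 144 = 288
  Σ(broken) = 2104 kJ
Bonds formed (products):
  O-H: 4 × 454 = 1816
  O=O: 1 × 488 = 488
  Σ(formed) = 2304 kJ
ΔH = Σ(broken) − Σ(formed) = 2104 − 2304 = −200 kJ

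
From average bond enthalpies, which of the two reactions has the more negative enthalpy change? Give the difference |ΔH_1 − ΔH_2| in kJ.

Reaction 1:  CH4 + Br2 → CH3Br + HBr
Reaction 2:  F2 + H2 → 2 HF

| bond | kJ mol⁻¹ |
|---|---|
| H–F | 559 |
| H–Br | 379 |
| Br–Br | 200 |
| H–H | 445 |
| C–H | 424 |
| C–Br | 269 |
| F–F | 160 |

Reaction 1:
  Bonds broken (reactants):
    Br–Br: 1 × 200 = 200
    C–H: 4 × 424 = 1696
    Σ(broken) = 1896 kJ
  Bonds formed (products):
    C–Br: 1 × 269 = 269
    C–H: 3 × 424 = 1272
    H–Br: 1 × 379 = 379
    Σ(formed) = 1920 kJ
  ΔH_1 = 1896 − 1920 = −24 kJ
Reaction 2:
  Bonds broken (reactants):
    F–F: 1 × 160 = 160
    H–H: 1 × 445 = 445
    Σ(broken) = 605 kJ
  Bonds formed (products):
    H–F: 2 × 559 = 1118
    Σ(formed) = 1118 kJ
  ΔH_2 = 605 − 1118 = −513 kJ
ΔH_1 − ΔH_2 = +489 kJ, so reaction 2 has the more negative ΔH; |ΔH_1 − ΔH_2| = 489 kJ.

Reaction 2, by 489 kJ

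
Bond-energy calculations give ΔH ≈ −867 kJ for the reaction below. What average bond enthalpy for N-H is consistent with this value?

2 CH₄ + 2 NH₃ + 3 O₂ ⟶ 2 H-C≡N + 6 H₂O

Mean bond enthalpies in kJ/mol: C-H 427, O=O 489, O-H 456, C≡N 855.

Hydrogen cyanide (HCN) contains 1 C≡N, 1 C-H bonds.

D(N-H) ≈ 381 kJ/mol

Let D be the N-H bond energy.
Σ(broken) = 8×427 + 6×D + 3×489 = 4883 + 6D
Σ(formed) = 2×855 + 2×427 + 12×456 = 8036
ΔH = Σ(broken) − Σ(formed) = (4883 + 6D) − (8036) = −3153 + 6D
Setting this equal to −867 kJ gives 6D = 2286, so D = 381 kJ/mol.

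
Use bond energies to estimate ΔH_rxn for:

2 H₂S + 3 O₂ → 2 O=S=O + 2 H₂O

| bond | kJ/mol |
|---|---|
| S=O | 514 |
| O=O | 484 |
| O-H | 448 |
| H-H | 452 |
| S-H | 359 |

Bonds broken (reactants):
  O=O: 3 × 484 = 1452
  S-H: 4 × 359 = 1436
  Σ(broken) = 2888 kJ
Bonds formed (products):
  O-H: 4 × 448 = 1792
  S=O: 4 × 514 = 2056
  Σ(formed) = 3848 kJ
ΔH = Σ(broken) − Σ(formed) = 2888 − 3848 = −960 kJ

ΔH ≈ −960 kJ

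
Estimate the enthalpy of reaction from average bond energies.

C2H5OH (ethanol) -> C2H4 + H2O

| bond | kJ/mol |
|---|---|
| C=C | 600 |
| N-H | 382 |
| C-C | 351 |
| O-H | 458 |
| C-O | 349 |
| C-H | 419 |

Bonds broken (reactants):
  C-C: 1 × 351 = 351
  C-H: 5 × 419 = 2095
  C-O: 1 × 349 = 349
  O-H: 1 × 458 = 458
  Σ(broken) = 3253 kJ
Bonds formed (products):
  C-H: 4 × 419 = 1676
  C=C: 1 × 600 = 600
  O-H: 2 × 458 = 916
  Σ(formed) = 3192 kJ
ΔH = Σ(broken) − Σ(formed) = 3253 − 3192 = +61 kJ

ΔH ≈ +61 kJ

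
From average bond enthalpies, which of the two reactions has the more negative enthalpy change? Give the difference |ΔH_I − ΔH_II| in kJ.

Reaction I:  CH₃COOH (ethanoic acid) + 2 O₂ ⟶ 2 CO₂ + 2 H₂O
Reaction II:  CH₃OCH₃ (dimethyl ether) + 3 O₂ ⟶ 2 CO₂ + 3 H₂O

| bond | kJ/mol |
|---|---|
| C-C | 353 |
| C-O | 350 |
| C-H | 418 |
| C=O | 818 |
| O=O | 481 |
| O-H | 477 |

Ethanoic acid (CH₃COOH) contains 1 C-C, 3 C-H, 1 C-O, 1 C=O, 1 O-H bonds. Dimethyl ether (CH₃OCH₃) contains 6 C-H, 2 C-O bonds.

Reaction II, by 517 kJ

Reaction I:
  Bonds broken (reactants):
    C-C: 1 × 353 = 353
    C-H: 3 × 418 = 1254
    C-O: 1 × 350 = 350
    C=O: 1 × 818 = 818
    O-H: 1 × 477 = 477
    O=O: 2 × 481 = 962
    Σ(broken) = 4214 kJ
  Bonds formed (products):
    C=O: 4 × 818 = 3272
    O-H: 4 × 477 = 1908
    Σ(formed) = 5180 kJ
  ΔH_I = 4214 − 5180 = −966 kJ
Reaction II:
  Bonds broken (reactants):
    C-H: 6 × 418 = 2508
    C-O: 2 × 350 = 700
    O=O: 3 × 481 = 1443
    Σ(broken) = 4651 kJ
  Bonds formed (products):
    C=O: 4 × 818 = 3272
    O-H: 6 × 477 = 2862
    Σ(formed) = 6134 kJ
  ΔH_II = 4651 − 6134 = −1483 kJ
ΔH_I − ΔH_II = +517 kJ, so reaction II has the more negative ΔH; |ΔH_I − ΔH_II| = 517 kJ.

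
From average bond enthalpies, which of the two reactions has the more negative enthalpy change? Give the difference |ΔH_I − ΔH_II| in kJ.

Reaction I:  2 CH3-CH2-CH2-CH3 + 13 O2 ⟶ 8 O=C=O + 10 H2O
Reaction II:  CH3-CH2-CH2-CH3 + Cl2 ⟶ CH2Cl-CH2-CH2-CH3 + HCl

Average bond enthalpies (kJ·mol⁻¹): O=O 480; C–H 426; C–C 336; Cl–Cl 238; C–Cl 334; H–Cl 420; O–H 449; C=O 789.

Reaction I:
  Bonds broken (reactants):
    C–C: 6 × 336 = 2016
    C–H: 20 × 426 = 8520
    O=O: 13 × 480 = 6240
    Σ(broken) = 16776 kJ
  Bonds formed (products):
    C=O: 16 × 789 = 12624
    O–H: 20 × 449 = 8980
    Σ(formed) = 21604 kJ
  ΔH_I = 16776 − 21604 = −4828 kJ
Reaction II:
  Bonds broken (reactants):
    C–C: 3 × 336 = 1008
    C–H: 10 × 426 = 4260
    Cl–Cl: 1 × 238 = 238
    Σ(broken) = 5506 kJ
  Bonds formed (products):
    C–C: 3 × 336 = 1008
    C–Cl: 1 × 334 = 334
    C–H: 9 × 426 = 3834
    H–Cl: 1 × 420 = 420
    Σ(formed) = 5596 kJ
  ΔH_II = 5506 − 5596 = −90 kJ
ΔH_I − ΔH_II = −4738 kJ, so reaction I has the more negative ΔH; |ΔH_I − ΔH_II| = 4738 kJ.

Reaction I, by 4738 kJ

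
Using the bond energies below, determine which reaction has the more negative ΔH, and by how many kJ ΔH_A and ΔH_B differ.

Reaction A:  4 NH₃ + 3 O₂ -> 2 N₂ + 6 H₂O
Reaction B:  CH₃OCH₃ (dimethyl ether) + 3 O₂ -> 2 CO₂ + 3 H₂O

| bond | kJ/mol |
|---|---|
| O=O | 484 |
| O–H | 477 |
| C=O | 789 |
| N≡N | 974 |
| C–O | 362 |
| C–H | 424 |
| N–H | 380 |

Reaction A, by 362 kJ

Reaction A:
  Bonds broken (reactants):
    N–H: 12 × 380 = 4560
    O=O: 3 × 484 = 1452
    Σ(broken) = 6012 kJ
  Bonds formed (products):
    N≡N: 2 × 974 = 1948
    O–H: 12 × 477 = 5724
    Σ(formed) = 7672 kJ
  ΔH_A = 6012 − 7672 = −1660 kJ
Reaction B:
  Bonds broken (reactants):
    C–H: 6 × 424 = 2544
    C–O: 2 × 362 = 724
    O=O: 3 × 484 = 1452
    Σ(broken) = 4720 kJ
  Bonds formed (products):
    C=O: 4 × 789 = 3156
    O–H: 6 × 477 = 2862
    Σ(formed) = 6018 kJ
  ΔH_B = 4720 − 6018 = −1298 kJ
ΔH_A − ΔH_B = −362 kJ, so reaction A has the more negative ΔH; |ΔH_A − ΔH_B| = 362 kJ.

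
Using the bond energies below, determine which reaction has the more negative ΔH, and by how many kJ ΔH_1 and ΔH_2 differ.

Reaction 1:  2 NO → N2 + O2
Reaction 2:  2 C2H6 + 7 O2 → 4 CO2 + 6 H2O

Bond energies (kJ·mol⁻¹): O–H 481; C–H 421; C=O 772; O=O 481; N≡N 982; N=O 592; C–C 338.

Reaction 1:
  Bonds broken (reactants):
    N=O: 2 × 592 = 1184
    Σ(broken) = 1184 kJ
  Bonds formed (products):
    N≡N: 1 × 982 = 982
    O=O: 1 × 481 = 481
    Σ(formed) = 1463 kJ
  ΔH_1 = 1184 − 1463 = −279 kJ
Reaction 2:
  Bonds broken (reactants):
    C–C: 2 × 338 = 676
    C–H: 12 × 421 = 5052
    O=O: 7 × 481 = 3367
    Σ(broken) = 9095 kJ
  Bonds formed (products):
    C=O: 8 × 772 = 6176
    O–H: 12 × 481 = 5772
    Σ(formed) = 11948 kJ
  ΔH_2 = 9095 − 11948 = −2853 kJ
ΔH_1 − ΔH_2 = +2574 kJ, so reaction 2 has the more negative ΔH; |ΔH_1 − ΔH_2| = 2574 kJ.

Reaction 2, by 2574 kJ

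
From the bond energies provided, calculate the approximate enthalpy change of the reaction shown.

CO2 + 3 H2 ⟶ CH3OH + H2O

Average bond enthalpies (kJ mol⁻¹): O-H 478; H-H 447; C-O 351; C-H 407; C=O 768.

Bonds broken (reactants):
  C=O: 2 × 768 = 1536
  H-H: 3 × 447 = 1341
  Σ(broken) = 2877 kJ
Bonds formed (products):
  C-H: 3 × 407 = 1221
  C-O: 1 × 351 = 351
  O-H: 3 × 478 = 1434
  Σ(formed) = 3006 kJ
ΔH = Σ(broken) − Σ(formed) = 2877 − 3006 = −129 kJ

ΔH ≈ −129 kJ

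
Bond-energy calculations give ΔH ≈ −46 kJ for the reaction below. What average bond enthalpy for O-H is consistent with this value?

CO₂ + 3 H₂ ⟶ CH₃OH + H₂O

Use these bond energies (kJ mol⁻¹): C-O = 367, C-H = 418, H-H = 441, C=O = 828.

Let D be the O-H bond energy.
Σ(broken) = 2×828 + 3×441 = 2979
Σ(formed) = 3×418 + 1×367 + 3×D = 1621 + 3D
ΔH = Σ(broken) − Σ(formed) = (2979) − (1621 + 3D) = +1358 − 3D
Setting this equal to −46 kJ gives 3D = 1404, so D = 468 kJ/mol.

D(O-H) ≈ 468 kJ/mol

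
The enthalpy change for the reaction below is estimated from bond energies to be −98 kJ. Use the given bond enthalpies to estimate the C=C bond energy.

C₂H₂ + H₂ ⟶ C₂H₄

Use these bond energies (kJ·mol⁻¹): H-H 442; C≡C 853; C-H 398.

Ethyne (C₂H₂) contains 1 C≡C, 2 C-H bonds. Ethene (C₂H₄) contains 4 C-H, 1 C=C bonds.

D(C=C) ≈ 597 kJ/mol

Let D be the C=C bond energy.
Σ(broken) = 1×853 + 2×398 + 1×442 = 2091
Σ(formed) = 4×398 + 1×D = 1592 + D
ΔH = Σ(broken) − Σ(formed) = (2091) − (1592 + D) = +499 − D
Setting this equal to −98 kJ gives D = 597 kJ/mol.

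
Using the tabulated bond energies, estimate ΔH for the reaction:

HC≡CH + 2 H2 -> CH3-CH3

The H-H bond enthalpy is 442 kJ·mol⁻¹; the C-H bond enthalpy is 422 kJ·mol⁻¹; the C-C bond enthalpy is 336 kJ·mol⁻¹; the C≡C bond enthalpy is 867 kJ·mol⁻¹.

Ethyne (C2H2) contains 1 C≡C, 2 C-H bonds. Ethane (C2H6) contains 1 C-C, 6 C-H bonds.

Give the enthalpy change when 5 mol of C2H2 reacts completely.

ΔH = −1365 kJ

Bonds broken (reactants):
  C≡C: 1 × 867 = 867
  C-H: 2 × 422 = 844
  H-H: 2 × 442 = 884
  Σ(broken) = 2595 kJ
Bonds formed (products):
  C-C: 1 × 336 = 336
  C-H: 6 × 422 = 2532
  Σ(formed) = 2868 kJ
ΔH = Σ(broken) − Σ(formed) = 2595 − 2868 = −273 kJ
For 5× the reaction as written: 5 × (−273) = −1365 kJ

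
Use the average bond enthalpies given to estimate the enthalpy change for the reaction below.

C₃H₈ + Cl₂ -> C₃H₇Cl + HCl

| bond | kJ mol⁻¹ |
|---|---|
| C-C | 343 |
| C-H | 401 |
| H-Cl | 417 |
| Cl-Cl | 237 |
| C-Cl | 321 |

ΔH ≈ −100 kJ

Bonds broken (reactants):
  C-C: 2 × 343 = 686
  C-H: 8 × 401 = 3208
  Cl-Cl: 1 × 237 = 237
  Σ(broken) = 4131 kJ
Bonds formed (products):
  C-C: 2 × 343 = 686
  C-Cl: 1 × 321 = 321
  C-H: 7 × 401 = 2807
  H-Cl: 1 × 417 = 417
  Σ(formed) = 4231 kJ
ΔH = Σ(broken) − Σ(formed) = 4131 − 4231 = −100 kJ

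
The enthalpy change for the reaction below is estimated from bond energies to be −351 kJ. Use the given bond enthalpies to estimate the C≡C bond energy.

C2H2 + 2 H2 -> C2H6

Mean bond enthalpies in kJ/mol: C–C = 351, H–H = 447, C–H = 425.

Let D be the C≡C bond energy.
Σ(broken) = 1×D + 2×425 + 2×447 = 1744 + D
Σ(formed) = 1×351 + 6×425 = 2901
ΔH = Σ(broken) − Σ(formed) = (1744 + D) − (2901) = −1157 + D
Setting this equal to −351 kJ gives D = 806 kJ/mol.

D(C≡C) ≈ 806 kJ/mol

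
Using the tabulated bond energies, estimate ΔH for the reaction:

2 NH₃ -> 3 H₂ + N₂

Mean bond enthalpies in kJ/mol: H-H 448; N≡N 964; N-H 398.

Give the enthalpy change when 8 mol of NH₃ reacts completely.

ΔH = +320 kJ

Bonds broken (reactants):
  N-H: 6 × 398 = 2388
  Σ(broken) = 2388 kJ
Bonds formed (products):
  H-H: 3 × 448 = 1344
  N≡N: 1 × 964 = 964
  Σ(formed) = 2308 kJ
ΔH = Σ(broken) − Σ(formed) = 2388 − 2308 = +80 kJ
For 4× the reaction as written: 4 × (+80) = +320 kJ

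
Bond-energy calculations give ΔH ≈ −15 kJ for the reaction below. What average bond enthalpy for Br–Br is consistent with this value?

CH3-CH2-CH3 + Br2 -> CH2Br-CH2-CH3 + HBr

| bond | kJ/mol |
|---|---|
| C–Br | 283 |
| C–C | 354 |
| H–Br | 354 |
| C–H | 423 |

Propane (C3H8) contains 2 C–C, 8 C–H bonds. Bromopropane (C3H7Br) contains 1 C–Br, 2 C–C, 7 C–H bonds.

D(Br–Br) ≈ 199 kJ/mol

Let D be the Br–Br bond energy.
Σ(broken) = 1×D + 2×354 + 8×423 = 4092 + D
Σ(formed) = 1×283 + 2×354 + 7×423 + 1×354 = 4306
ΔH = Σ(broken) − Σ(formed) = (4092 + D) − (4306) = −214 + D
Setting this equal to −15 kJ gives D = 199 kJ/mol.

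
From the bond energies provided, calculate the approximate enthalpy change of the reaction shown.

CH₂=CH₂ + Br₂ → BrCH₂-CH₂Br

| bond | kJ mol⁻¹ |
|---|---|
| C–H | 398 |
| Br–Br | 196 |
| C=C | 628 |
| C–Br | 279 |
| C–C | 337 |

ΔH ≈ −71 kJ

Bonds broken (reactants):
  Br–Br: 1 × 196 = 196
  C–H: 4 × 398 = 1592
  C=C: 1 × 628 = 628
  Σ(broken) = 2416 kJ
Bonds formed (products):
  C–Br: 2 × 279 = 558
  C–C: 1 × 337 = 337
  C–H: 4 × 398 = 1592
  Σ(formed) = 2487 kJ
ΔH = Σ(broken) − Σ(formed) = 2416 − 2487 = −71 kJ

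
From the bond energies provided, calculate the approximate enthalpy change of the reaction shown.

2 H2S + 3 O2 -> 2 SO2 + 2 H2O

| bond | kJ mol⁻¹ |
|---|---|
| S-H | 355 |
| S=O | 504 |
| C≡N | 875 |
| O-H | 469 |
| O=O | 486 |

ΔH ≈ −1014 kJ

Bonds broken (reactants):
  O=O: 3 × 486 = 1458
  S-H: 4 × 355 = 1420
  Σ(broken) = 2878 kJ
Bonds formed (products):
  O-H: 4 × 469 = 1876
  S=O: 4 × 504 = 2016
  Σ(formed) = 3892 kJ
ΔH = Σ(broken) − Σ(formed) = 2878 − 3892 = −1014 kJ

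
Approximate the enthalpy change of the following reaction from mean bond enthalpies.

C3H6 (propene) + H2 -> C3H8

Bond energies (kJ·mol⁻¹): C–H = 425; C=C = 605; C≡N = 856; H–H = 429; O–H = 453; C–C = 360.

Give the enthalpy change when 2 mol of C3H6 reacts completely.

Bonds broken (reactants):
  C–C: 1 × 360 = 360
  C–H: 6 × 425 = 2550
  C=C: 1 × 605 = 605
  H–H: 1 × 429 = 429
  Σ(broken) = 3944 kJ
Bonds formed (products):
  C–C: 2 × 360 = 720
  C–H: 8 × 425 = 3400
  Σ(formed) = 4120 kJ
ΔH = Σ(broken) − Σ(formed) = 3944 − 4120 = −176 kJ
For 2× the reaction as written: 2 × (−176) = −352 kJ

ΔH = −352 kJ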